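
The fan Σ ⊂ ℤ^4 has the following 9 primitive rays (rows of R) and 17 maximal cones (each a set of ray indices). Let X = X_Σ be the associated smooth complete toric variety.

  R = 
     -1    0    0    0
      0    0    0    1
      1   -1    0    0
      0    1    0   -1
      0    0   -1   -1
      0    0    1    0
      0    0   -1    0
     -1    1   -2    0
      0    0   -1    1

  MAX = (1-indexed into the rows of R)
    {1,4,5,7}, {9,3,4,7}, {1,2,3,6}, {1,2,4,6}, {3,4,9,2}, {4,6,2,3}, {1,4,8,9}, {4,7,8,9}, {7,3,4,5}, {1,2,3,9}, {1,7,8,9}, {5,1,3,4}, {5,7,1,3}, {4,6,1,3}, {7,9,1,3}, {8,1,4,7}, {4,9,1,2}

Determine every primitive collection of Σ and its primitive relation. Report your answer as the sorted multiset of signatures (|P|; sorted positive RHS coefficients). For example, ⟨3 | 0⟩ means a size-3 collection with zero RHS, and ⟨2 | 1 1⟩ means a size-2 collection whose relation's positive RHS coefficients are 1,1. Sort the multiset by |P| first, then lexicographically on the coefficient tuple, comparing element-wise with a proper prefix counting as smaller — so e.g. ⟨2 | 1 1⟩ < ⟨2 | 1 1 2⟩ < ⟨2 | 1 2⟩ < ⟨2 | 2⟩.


The 14 primitive collections of Σ (r=9, n=4):

  {6,7}:  v_{6} + v_{7} = 0  ⇒ sig = ⟨2 | 0⟩
  {2,5}:  v_{2} + v_{5} = v_{7}  ⇒ sig = ⟨2 | 1⟩
  {2,7}:  v_{2} + v_{7} = v_{9}  ⇒ sig = ⟨2 | 1⟩
  {6,9}:  v_{6} + v_{9} = v_{2}  ⇒ sig = ⟨2 | 1⟩
  {5,6}:  v_{5} + v_{6} = v_{1} + v_{3} + v_{4}  ⇒ sig = ⟨2 | 1 1 1⟩
  {6,8}:  v_{6} + v_{8} = v_{1} + v_{4} + v_{9}  ⇒ sig = ⟨2 | 1 1 1⟩
  {2,8}:  v_{2} + v_{8} = v_{1} + v_{4} + 2·v_{9}  ⇒ sig = ⟨2 | 1 1 2⟩
  {5,8}:  v_{5} + v_{8} = v_{1} + v_{4} + 3·v_{7}  ⇒ sig = ⟨2 | 1 1 3⟩
  {3,8}:  v_{3} + v_{8} = 2·v_{7}  ⇒ sig = ⟨2 | 2⟩
  {5,9}:  v_{5} + v_{9} = 2·v_{7}  ⇒ sig = ⟨2 | 2⟩
  {1,2,3,4}:  v_{1} + v_{2} + v_{3} + v_{4} = 0  ⇒ sig = ⟨4 | 0⟩
  {1,3,4,7}:  v_{1} + v_{3} + v_{4} + v_{7} = v_{5}  ⇒ sig = ⟨4 | 1⟩
  {1,3,4,9}:  v_{1} + v_{3} + v_{4} + v_{9} = v_{7}  ⇒ sig = ⟨4 | 1⟩
  {1,4,7,9}:  v_{1} + v_{4} + v_{7} + v_{9} = v_{8}  ⇒ sig = ⟨4 | 1⟩

Sorted signature multiset PRS(X):
{ ⟨2 | 0⟩,  ⟨2 | 1⟩ ×3,  ⟨2 | 1 1 1⟩ ×2,  ⟨2 | 1 1 2⟩,  ⟨2 | 1 1 3⟩,  ⟨2 | 2⟩ ×2,  ⟨4 | 0⟩,  ⟨4 | 1⟩ ×3 }


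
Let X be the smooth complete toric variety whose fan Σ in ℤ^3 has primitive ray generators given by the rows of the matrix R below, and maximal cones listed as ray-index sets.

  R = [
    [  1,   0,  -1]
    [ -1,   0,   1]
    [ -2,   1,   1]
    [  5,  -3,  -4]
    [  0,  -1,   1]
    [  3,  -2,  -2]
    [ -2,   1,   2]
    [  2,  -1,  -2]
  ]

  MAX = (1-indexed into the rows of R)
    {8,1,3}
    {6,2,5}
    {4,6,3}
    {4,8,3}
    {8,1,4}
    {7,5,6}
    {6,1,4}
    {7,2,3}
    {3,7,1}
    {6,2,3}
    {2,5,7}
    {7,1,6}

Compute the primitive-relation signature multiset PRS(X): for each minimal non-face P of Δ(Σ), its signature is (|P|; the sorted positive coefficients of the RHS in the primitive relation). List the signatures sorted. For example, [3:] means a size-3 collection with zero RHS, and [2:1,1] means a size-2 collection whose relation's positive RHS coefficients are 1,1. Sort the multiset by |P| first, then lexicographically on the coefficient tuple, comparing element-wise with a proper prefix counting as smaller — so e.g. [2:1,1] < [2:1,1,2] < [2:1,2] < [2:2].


Δ(Σ) — 8 vertices, 14 min non-faces:

  P={1,2}:  v_{1} + v_{2} = 0  →  sig = [2:]
  P={7,8}:  v_{7} + v_{8} = 0  →  sig = [2:]
  P={4,7}:  v_{4} + v_{7} = v_{6}  →  sig = [2:1]
  P={6,8}:  v_{6} + v_{8} = v_{4}  →  sig = [2:1]
  P={1,5}:  v_{1} + v_{5} = v_{6} + v_{7}  →  sig = [2:1,1]
  P={2,8}:  v_{2} + v_{8} = v_{3} + v_{6}  →  sig = [2:1,1]
  P={5,8}:  v_{5} + v_{8} = v_{2} + v_{6}  →  sig = [2:1,1]
  P={2,4}:  v_{2} + v_{4} = v_{3} + 2·v_{6}  →  sig = [2:1,2]
  P={4,5}:  v_{4} + v_{5} = v_{2} + 2·v_{6}  →  sig = [2:1,2]
  P={3,5}:  v_{3} + v_{5} = 2·v_{2}  →  sig = [2:2]
  P={1,3,6}:  v_{1} + v_{3} + v_{6} = v_{8}  →  sig = [3:1]
  P={2,6,7}:  v_{2} + v_{6} + v_{7} = v_{5}  →  sig = [3:1]
  P={3,6,7}:  v_{3} + v_{6} + v_{7} = v_{2}  →  sig = [3:1]
  P={1,3,4}:  v_{1} + v_{3} + v_{4} = 2·v_{8}  →  sig = [3:2]

Signatures (|P|; sorted positive RHS coefficients), sorted:
    |P|=2: 10 collections, coeffs (), (), (1), (1), (1,1), (1,1), (1,1), (1,2), (1,2), (2)
    |P|=3: 4 collections, coeffs (1), (1), (1), (2)


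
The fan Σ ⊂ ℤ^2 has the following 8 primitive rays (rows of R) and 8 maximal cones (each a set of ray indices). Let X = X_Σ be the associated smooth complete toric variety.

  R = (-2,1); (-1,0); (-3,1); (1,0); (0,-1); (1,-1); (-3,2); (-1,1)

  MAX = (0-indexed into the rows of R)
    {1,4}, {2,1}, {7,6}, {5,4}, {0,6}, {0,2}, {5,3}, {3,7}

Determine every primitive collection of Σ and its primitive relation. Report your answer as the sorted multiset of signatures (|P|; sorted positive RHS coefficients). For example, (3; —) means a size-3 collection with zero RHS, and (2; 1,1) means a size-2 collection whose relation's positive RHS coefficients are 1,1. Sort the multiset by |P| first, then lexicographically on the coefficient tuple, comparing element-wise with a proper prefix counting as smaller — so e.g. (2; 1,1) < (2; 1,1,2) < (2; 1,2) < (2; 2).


20 minimal non-faces of Δ(Σ) (on 8 rays):

  P={1,3}:  v_{1} + v_{3} = 0  →  sig = (2; —)
  P={5,7}:  v_{5} + v_{7} = 0  →  sig = (2; —)
  P={0,1}:  v_{0} + v_{1} = v_{2}  →  sig = (2; 1)
  P={0,3}:  v_{0} + v_{3} = v_{7}  →  sig = (2; 1)
  P={0,5}:  v_{0} + v_{5} = v_{1}  →  sig = (2; 1)
  P={0,7}:  v_{0} + v_{7} = v_{6}  →  sig = (2; 1)
  P={1,5}:  v_{1} + v_{5} = v_{4}  →  sig = (2; 1)
  P={1,7}:  v_{1} + v_{7} = v_{0}  →  sig = (2; 1)
  P={2,3}:  v_{2} + v_{3} = v_{0}  →  sig = (2; 1)
  P={3,4}:  v_{3} + v_{4} = v_{5}  →  sig = (2; 1)
  P={4,6}:  v_{4} + v_{6} = v_{2}  →  sig = (2; 1)
  P={4,7}:  v_{4} + v_{7} = v_{1}  →  sig = (2; 1)
  P={5,6}:  v_{5} + v_{6} = v_{0}  →  sig = (2; 1)
  P={0,4}:  v_{0} + v_{4} = 2·v_{1}  →  sig = (2; 2)
  P={1,6}:  v_{1} + v_{6} = 2·v_{0}  →  sig = (2; 2)
  P={2,5}:  v_{2} + v_{5} = 2·v_{1}  →  sig = (2; 2)
  P={2,7}:  v_{2} + v_{7} = 2·v_{0}  →  sig = (2; 2)
  P={3,6}:  v_{3} + v_{6} = 2·v_{7}  →  sig = (2; 2)
  P={2,4}:  v_{2} + v_{4} = 3·v_{1}  →  sig = (2; 3)
  P={2,6}:  v_{2} + v_{6} = 3·v_{0}  →  sig = (2; 3)

Hence PRS(X_Σ) =
{ (2; —) ×2,  (2; 1) ×11,  (2; 2) ×5,  (2; 3) ×2 }


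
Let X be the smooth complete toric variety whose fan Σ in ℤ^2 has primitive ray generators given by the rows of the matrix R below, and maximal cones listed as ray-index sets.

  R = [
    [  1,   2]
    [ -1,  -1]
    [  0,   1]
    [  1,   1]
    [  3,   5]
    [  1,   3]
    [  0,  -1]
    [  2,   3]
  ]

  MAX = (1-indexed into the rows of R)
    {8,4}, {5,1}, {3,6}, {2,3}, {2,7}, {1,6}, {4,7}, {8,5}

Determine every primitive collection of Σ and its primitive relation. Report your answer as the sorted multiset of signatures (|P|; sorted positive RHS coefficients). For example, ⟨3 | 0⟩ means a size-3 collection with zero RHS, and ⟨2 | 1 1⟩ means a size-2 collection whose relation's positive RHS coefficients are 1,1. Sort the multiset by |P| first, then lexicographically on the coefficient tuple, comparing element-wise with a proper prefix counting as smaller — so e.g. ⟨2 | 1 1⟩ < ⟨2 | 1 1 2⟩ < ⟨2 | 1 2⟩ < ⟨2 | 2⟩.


Minimal non-faces — 20 found among 8 rays, 8 max cones:

  P = {2,4}:  v_{2} + v_{4} = 0  →  sig = ⟨2 | 0⟩
  P = {3,7}:  v_{3} + v_{7} = 0  →  sig = ⟨2 | 0⟩
  P = {1,2}:  v_{1} + v_{2} = v_{3}  →  sig = ⟨2 | 1⟩
  P = {1,3}:  v_{1} + v_{3} = v_{6}  →  sig = ⟨2 | 1⟩
  P = {1,4}:  v_{1} + v_{4} = v_{8}  →  sig = ⟨2 | 1⟩
  P = {1,7}:  v_{1} + v_{7} = v_{4}  →  sig = ⟨2 | 1⟩
  P = {1,8}:  v_{1} + v_{8} = v_{5}  →  sig = ⟨2 | 1⟩
  P = {2,8}:  v_{2} + v_{8} = v_{1}  →  sig = ⟨2 | 1⟩
  P = {3,4}:  v_{3} + v_{4} = v_{1}  →  sig = ⟨2 | 1⟩
  P = {6,7}:  v_{6} + v_{7} = v_{1}  →  sig = ⟨2 | 1⟩
  P = {5,7}:  v_{5} + v_{7} = v_{4} + v_{8}  →  sig = ⟨2 | 1 1⟩
  P = {2,5}:  v_{2} + v_{5} = 2·v_{1}  →  sig = ⟨2 | 2⟩
  P = {2,6}:  v_{2} + v_{6} = 2·v_{3}  →  sig = ⟨2 | 2⟩
  P = {3,8}:  v_{3} + v_{8} = 2·v_{1}  →  sig = ⟨2 | 2⟩
  P = {4,5}:  v_{4} + v_{5} = 2·v_{8}  →  sig = ⟨2 | 2⟩
  P = {4,6}:  v_{4} + v_{6} = 2·v_{1}  →  sig = ⟨2 | 2⟩
  P = {7,8}:  v_{7} + v_{8} = 2·v_{4}  →  sig = ⟨2 | 2⟩
  P = {3,5}:  v_{3} + v_{5} = 3·v_{1}  →  sig = ⟨2 | 3⟩
  P = {6,8}:  v_{6} + v_{8} = 3·v_{1}  →  sig = ⟨2 | 3⟩
  P = {5,6}:  v_{5} + v_{6} = 4·v_{1}  →  sig = ⟨2 | 4⟩

Signatures (|P|; sorted positive RHS coefficients), sorted:
[⟨2 | 0⟩, ⟨2 | 0⟩, ⟨2 | 1⟩, ⟨2 | 1⟩, ⟨2 | 1⟩, ⟨2 | 1⟩, ⟨2 | 1⟩, ⟨2 | 1⟩, ⟨2 | 1⟩, ⟨2 | 1⟩, ⟨2 | 1 1⟩, ⟨2 | 2⟩, ⟨2 | 2⟩, ⟨2 | 2⟩, ⟨2 | 2⟩, ⟨2 | 2⟩, ⟨2 | 2⟩, ⟨2 | 3⟩, ⟨2 | 3⟩, ⟨2 | 4⟩]


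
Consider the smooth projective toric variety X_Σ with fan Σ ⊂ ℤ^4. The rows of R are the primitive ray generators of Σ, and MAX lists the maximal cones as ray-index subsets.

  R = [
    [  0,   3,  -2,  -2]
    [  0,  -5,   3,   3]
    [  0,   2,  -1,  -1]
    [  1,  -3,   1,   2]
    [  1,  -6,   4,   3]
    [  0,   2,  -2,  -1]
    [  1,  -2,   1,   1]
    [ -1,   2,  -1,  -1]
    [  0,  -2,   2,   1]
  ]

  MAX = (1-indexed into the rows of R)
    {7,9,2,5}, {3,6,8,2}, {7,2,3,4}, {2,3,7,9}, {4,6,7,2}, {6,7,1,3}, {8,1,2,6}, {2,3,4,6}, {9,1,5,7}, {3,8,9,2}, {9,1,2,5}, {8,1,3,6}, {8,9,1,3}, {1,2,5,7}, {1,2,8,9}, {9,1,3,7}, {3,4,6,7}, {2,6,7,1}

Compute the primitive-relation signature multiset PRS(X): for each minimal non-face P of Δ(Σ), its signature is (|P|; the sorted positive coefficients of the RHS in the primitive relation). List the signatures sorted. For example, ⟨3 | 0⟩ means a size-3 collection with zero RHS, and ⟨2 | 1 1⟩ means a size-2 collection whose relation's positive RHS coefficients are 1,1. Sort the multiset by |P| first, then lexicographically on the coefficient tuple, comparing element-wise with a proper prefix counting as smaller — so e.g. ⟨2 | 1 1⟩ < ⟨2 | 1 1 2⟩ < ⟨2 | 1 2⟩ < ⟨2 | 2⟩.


The 12 primitive collections of Σ (r=9, n=4):

  P = {6,9}:  v_{6} + v_{9} = 0  →  sig = ⟨2 | 0⟩
  P = {7,8}:  v_{7} + v_{8} = 0  →  sig = ⟨2 | 0⟩
  P = {1,4}:  v_{1} + v_{4} = v_{6} + v_{7}  →  sig = ⟨2 | 1 1⟩
  P = {3,5}:  v_{3} + v_{5} = v_{7} + v_{9}  →  sig = ⟨2 | 1 1⟩
  P = {4,8}:  v_{4} + v_{8} = v_{2} + v_{3} + v_{6}  →  sig = ⟨2 | 1 1 1⟩
  P = {4,9}:  v_{4} + v_{9} = v_{2} + v_{3} + v_{7}  →  sig = ⟨2 | 1 1 1⟩
  P = {5,6}:  v_{5} + v_{6} = v_{1} + v_{2} + v_{7}  →  sig = ⟨2 | 1 1 1⟩
  P = {5,8}:  v_{5} + v_{8} = v_{1} + v_{2} + v_{9}  →  sig = ⟨2 | 1 1 1⟩
  P = {4,5}:  v_{4} + v_{5} = v_{2} + 2·v_{7}  →  sig = ⟨2 | 1 2⟩
  P = {1,2,3}:  v_{1} + v_{2} + v_{3} = 0  →  sig = ⟨3 | 0⟩
  P = {1,2,7,9}:  v_{1} + v_{2} + v_{7} + v_{9} = v_{5}  →  sig = ⟨4 | 1⟩
  P = {2,3,6,7}:  v_{2} + v_{3} + v_{6} + v_{7} = v_{4}  →  sig = ⟨4 | 1⟩

so the primitive-relation signature multiset is
[⟨2 | 0⟩, ⟨2 | 0⟩, ⟨2 | 1 1⟩, ⟨2 | 1 1⟩, ⟨2 | 1 1 1⟩, ⟨2 | 1 1 1⟩, ⟨2 | 1 1 1⟩, ⟨2 | 1 1 1⟩, ⟨2 | 1 2⟩, ⟨3 | 0⟩, ⟨4 | 1⟩, ⟨4 | 1⟩]


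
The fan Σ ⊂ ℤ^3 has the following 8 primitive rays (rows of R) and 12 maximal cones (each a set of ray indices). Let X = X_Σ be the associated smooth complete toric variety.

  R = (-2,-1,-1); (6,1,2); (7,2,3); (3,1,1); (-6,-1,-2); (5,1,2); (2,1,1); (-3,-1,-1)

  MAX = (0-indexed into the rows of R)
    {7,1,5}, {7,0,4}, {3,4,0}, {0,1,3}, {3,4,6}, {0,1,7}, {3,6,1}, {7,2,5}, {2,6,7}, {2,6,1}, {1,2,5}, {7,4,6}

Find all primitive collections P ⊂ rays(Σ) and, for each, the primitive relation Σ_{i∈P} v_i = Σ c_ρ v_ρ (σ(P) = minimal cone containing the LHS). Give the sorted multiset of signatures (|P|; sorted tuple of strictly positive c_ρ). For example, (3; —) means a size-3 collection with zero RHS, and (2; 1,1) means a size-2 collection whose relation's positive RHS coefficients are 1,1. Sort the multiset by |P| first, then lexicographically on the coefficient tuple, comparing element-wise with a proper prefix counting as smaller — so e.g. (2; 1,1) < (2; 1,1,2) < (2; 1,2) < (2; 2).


Minimal non-faces — 12 found among 8 rays, 12 max cones:

  P = {0,6}:  v_{0} + v_{6} = 0  ⇒ sig = (2; —)
  P = {1,4}:  v_{1} + v_{4} = 0  ⇒ sig = (2; —)
  P = {3,7}:  v_{3} + v_{7} = 0  ⇒ sig = (2; —)
  P = {0,2}:  v_{0} + v_{2} = v_{5}  ⇒ sig = (2; 1)
  P = {5,6}:  v_{5} + v_{6} = v_{2}  ⇒ sig = (2; 1)
  P = {0,5}:  v_{0} + v_{5} = v_{1} + v_{7}  ⇒ sig = (2; 1,1)
  P = {3,5}:  v_{3} + v_{5} = v_{1} + v_{6}  ⇒ sig = (2; 1,1)
  P = {4,5}:  v_{4} + v_{5} = v_{6} + v_{7}  ⇒ sig = (2; 1,1)
  P = {2,3}:  v_{2} + v_{3} = v_{1} + 2·v_{6}  ⇒ sig = (2; 1,2)
  P = {2,4}:  v_{2} + v_{4} = 2·v_{6} + v_{7}  ⇒ sig = (2; 1,2)
  P = {1,6,7}:  v_{1} + v_{6} + v_{7} = v_{5}  ⇒ sig = (3; 1)
  P = {1,2,7}:  v_{1} + v_{2} + v_{7} = 2·v_{5}  ⇒ sig = (3; 2)

Sorted signature multiset PRS(X):
[(2; —), (2; —), (2; —), (2; 1), (2; 1), (2; 1,1), (2; 1,1), (2; 1,1), (2; 1,2), (2; 1,2), (3; 1), (3; 2)]


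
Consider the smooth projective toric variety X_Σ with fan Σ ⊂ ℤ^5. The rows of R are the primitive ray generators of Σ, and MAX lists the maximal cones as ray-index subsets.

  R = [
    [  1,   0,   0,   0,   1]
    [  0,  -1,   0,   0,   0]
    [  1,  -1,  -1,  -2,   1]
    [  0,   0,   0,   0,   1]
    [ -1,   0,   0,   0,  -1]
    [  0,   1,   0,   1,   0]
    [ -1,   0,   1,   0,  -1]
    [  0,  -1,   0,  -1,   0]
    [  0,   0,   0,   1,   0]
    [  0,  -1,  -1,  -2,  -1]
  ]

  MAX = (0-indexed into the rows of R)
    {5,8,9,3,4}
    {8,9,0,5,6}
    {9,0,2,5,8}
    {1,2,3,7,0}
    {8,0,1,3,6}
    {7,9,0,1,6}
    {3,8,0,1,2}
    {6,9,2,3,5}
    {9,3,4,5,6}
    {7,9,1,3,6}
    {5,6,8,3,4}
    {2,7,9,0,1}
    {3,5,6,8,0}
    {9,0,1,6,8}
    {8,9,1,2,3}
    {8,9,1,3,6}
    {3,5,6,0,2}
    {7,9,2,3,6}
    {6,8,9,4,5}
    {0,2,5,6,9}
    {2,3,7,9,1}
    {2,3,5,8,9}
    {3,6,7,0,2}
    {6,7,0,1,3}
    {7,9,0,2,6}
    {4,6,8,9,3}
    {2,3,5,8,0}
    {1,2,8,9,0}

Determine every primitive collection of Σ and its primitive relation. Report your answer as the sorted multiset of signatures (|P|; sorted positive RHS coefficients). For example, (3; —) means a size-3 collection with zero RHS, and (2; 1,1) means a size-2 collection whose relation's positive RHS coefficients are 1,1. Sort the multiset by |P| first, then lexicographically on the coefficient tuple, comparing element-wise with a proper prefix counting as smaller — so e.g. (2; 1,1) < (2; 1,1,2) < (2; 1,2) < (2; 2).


11 collections generate NE(X_Σ); each relation:

  {0,4}:  v_{0} + v_{4} = 0 — sig = (2; —)
  {5,7}:  v_{5} + v_{7} = 0 — sig = (2; —)
  {1,5}:  v_{1} + v_{5} = v_{8} — sig = (2; 1)
  {7,8}:  v_{7} + v_{8} = v_{1} — sig = (2; 1)
  {2,4}:  v_{2} + v_{4} = v_{3} + v_{9} — sig = (2; 1,1)
  {4,7}:  v_{4} + v_{7} = v_{3} + v_{6} + v_{8} + v_{9} — sig = (2; 1,1,1,1)
  {1,4}:  v_{1} + v_{4} = v_{3} + v_{6} + 2·v_{8} + v_{9} — sig = (2; 1,1,1,2)
  {0,3,9}:  v_{0} + v_{3} + v_{9} = v_{2} — sig = (3; 1)
  {2,6,8}:  v_{2} + v_{6} + v_{8} = v_{7} — sig = (3; 1)
  {1,2,6}:  v_{1} + v_{2} + v_{6} = 2·v_{7} — sig = (3; 2)
  {3,5,6,8,9}:  v_{3} + v_{5} + v_{6} + v_{8} + v_{9} = v_{4} — sig = (5; 1)

Sorted signature multiset PRS(X):
{ (2; —) ×2,  (2; 1) ×2,  (2; 1,1),  (2; 1,1,1,1),  (2; 1,1,1,2),  (3; 1) ×2,  (3; 2),  (5; 1) }


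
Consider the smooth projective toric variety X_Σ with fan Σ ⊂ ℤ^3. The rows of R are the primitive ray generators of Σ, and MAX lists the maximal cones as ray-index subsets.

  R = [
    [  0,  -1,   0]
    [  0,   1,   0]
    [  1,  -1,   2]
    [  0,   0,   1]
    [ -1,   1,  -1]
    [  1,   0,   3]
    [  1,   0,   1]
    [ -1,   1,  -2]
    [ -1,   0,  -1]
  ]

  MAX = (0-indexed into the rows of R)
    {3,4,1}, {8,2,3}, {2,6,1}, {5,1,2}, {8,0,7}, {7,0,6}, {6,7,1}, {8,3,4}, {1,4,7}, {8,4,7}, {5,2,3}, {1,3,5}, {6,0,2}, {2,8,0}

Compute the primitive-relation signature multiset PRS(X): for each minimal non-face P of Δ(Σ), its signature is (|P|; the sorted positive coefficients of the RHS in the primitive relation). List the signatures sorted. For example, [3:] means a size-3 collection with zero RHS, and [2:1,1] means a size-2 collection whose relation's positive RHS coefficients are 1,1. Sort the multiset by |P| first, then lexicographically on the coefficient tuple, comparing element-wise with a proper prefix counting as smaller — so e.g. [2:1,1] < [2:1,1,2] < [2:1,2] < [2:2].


Δ(Σ) — 9 vertices, 16 min non-faces:

  P={0,1}:  v_{0} + v_{1} = 0 ; sig = [2:]
  P={2,7}:  v_{2} + v_{7} = 0 ; sig = [2:]
  P={6,8}:  v_{6} + v_{8} = 0 ; sig = [2:]
  P={0,4}:  v_{0} + v_{4} = v_{8} ; sig = [2:1]
  P={1,8}:  v_{1} + v_{8} = v_{4} ; sig = [2:1]
  P={2,4}:  v_{2} + v_{4} = v_{3} ; sig = [2:1]
  P={3,7}:  v_{3} + v_{7} = v_{4} ; sig = [2:1]
  P={4,6}:  v_{4} + v_{6} = v_{1} ; sig = [2:1]
  P={0,3}:  v_{0} + v_{3} = v_{2} + v_{8} ; sig = [2:1,1]
  P={0,5}:  v_{0} + v_{5} = v_{2} + v_{3} ; sig = [2:1,1]
  P={3,6}:  v_{3} + v_{6} = v_{1} + v_{2} ; sig = [2:1,1]
  P={5,7}:  v_{5} + v_{7} = v_{1} + v_{3} ; sig = [2:1,1]
  P={4,5}:  v_{4} + v_{5} = v_{1} + 2·v_{3} ; sig = [2:1,2]
  P={5,8}:  v_{5} + v_{8} = 2·v_{3} ; sig = [2:2]
  P={5,6}:  v_{5} + v_{6} = 2·v_{1} + 2·v_{2} ; sig = [2:2,2]
  P={1,2,3}:  v_{1} + v_{2} + v_{3} = v_{5} ; sig = [3:1]

Signatures (|P|; sorted positive RHS coefficients), sorted:
    [2:]
    [2:]
    [2:]
    [2:1]
    [2:1]
    [2:1]
    [2:1]
    [2:1]
    [2:1,1]
    [2:1,1]
    [2:1,1]
    [2:1,1]
    [2:1,2]
    [2:2]
    [2:2,2]
    [3:1]


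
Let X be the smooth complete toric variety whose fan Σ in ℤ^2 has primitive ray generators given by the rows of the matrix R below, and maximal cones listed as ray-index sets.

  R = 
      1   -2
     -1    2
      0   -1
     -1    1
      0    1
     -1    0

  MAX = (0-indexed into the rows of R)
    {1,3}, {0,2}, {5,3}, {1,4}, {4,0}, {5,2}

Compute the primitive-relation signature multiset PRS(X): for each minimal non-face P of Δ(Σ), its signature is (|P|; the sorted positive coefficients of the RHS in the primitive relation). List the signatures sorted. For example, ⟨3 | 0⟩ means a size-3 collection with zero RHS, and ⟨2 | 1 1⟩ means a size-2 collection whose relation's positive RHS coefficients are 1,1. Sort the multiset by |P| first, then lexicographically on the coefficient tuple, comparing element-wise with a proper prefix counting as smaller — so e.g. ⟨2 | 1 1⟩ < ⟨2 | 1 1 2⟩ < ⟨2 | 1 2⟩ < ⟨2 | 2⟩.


Δ(Σ) — 6 vertices, 9 min non-faces:

  • {0,1}:  v_{0} + v_{1} = 0  so sig = ⟨2 | 0⟩
  • {2,4}:  v_{2} + v_{4} = 0  so sig = ⟨2 | 0⟩
  • {0,3}:  v_{0} + v_{3} = v_{2}  so sig = ⟨2 | 1⟩
  • {1,2}:  v_{1} + v_{2} = v_{3}  so sig = ⟨2 | 1⟩
  • {2,3}:  v_{2} + v_{3} = v_{5}  so sig = ⟨2 | 1⟩
  • {3,4}:  v_{3} + v_{4} = v_{1}  so sig = ⟨2 | 1⟩
  • {4,5}:  v_{4} + v_{5} = v_{3}  so sig = ⟨2 | 1⟩
  • {0,5}:  v_{0} + v_{5} = 2·v_{2}  so sig = ⟨2 | 2⟩
  • {1,5}:  v_{1} + v_{5} = 2·v_{3}  so sig = ⟨2 | 2⟩

Hence PRS(X_Σ) =
    ⟨2 | 0⟩
    ⟨2 | 0⟩
    ⟨2 | 1⟩
    ⟨2 | 1⟩
    ⟨2 | 1⟩
    ⟨2 | 1⟩
    ⟨2 | 1⟩
    ⟨2 | 2⟩
    ⟨2 | 2⟩


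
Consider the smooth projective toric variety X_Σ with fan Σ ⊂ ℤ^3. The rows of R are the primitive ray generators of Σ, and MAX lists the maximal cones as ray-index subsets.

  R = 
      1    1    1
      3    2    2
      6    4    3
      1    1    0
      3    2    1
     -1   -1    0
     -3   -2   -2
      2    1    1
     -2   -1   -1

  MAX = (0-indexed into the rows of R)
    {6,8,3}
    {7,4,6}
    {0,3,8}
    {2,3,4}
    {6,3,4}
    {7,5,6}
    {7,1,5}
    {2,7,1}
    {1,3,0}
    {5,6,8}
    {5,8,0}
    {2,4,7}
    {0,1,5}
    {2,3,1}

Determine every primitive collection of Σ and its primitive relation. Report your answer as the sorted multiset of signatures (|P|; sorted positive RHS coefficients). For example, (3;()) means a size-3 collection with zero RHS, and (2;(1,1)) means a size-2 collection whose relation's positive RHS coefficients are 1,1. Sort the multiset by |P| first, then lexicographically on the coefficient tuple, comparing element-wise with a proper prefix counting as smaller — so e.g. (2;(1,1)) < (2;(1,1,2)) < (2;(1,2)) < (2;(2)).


Δ(Σ) — 9 vertices, 15 min non-faces:

  P = {1,6}:  v_{1} + v_{6} = 0 — sig = (2;())
  P = {3,5}:  v_{3} + v_{5} = 0 — sig = (2;())
  P = {7,8}:  v_{7} + v_{8} = 0 — sig = (2;())
  P = {0,6}:  v_{0} + v_{6} = v_{8} — sig = (2;(1))
  P = {0,7}:  v_{0} + v_{7} = v_{1} — sig = (2;(1))
  P = {1,4}:  v_{1} + v_{4} = v_{2} — sig = (2;(1))
  P = {1,8}:  v_{1} + v_{8} = v_{0} — sig = (2;(1))
  P = {2,6}:  v_{2} + v_{6} = v_{4} — sig = (2;(1))
  P = {3,7}:  v_{3} + v_{7} = v_{4} — sig = (2;(1))
  P = {4,5}:  v_{4} + v_{5} = v_{7} — sig = (2;(1))
  P = {4,8}:  v_{4} + v_{8} = v_{3} — sig = (2;(1))
  P = {0,4}:  v_{0} + v_{4} = v_{1} + v_{3} — sig = (2;(1,1))
  P = {2,5}:  v_{2} + v_{5} = v_{1} + v_{7} — sig = (2;(1,1))
  P = {2,8}:  v_{2} + v_{8} = v_{1} + v_{3} — sig = (2;(1,1))
  P = {0,2}:  v_{0} + v_{2} = 2·v_{1} + v_{3} — sig = (2;(1,2))

Hence PRS(X_Σ) =
{ (2;()) ×3,  (2;(1)) ×8,  (2;(1,1)) ×3,  (2;(1,2)) }


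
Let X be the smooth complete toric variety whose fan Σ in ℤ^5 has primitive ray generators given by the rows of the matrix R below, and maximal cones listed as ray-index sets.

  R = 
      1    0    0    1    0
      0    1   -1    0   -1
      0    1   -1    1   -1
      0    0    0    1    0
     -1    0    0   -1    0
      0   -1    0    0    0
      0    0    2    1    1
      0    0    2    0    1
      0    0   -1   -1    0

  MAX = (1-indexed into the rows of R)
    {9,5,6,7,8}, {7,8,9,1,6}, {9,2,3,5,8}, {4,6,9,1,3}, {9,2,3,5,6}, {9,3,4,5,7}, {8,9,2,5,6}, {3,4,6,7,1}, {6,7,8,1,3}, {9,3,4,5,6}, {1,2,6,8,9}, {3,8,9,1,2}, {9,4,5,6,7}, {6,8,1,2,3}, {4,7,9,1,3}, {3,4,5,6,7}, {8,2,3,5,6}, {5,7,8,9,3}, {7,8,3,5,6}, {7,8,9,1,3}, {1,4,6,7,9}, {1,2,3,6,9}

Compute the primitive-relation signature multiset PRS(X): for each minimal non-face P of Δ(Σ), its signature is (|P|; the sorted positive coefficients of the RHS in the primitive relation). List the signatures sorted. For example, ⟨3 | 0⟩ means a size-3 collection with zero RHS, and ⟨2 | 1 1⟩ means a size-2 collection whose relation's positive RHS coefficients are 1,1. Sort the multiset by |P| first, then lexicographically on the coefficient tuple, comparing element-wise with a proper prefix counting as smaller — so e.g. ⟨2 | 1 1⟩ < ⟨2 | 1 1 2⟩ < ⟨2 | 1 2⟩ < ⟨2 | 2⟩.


Δ(Σ) — 9 vertices, 6 min non-faces:

  P = {1,5}:  v_{1} + v_{5} = 0  →  sig = ⟨2 | 0⟩
  P = {2,4}:  v_{2} + v_{4} = v_{3}  →  sig = ⟨2 | 1⟩
  P = {4,8}:  v_{4} + v_{8} = v_{7}  →  sig = ⟨2 | 1⟩
  P = {2,7}:  v_{2} + v_{7} = v_{3} + v_{8}  →  sig = ⟨2 | 1 1⟩
  P = {3,6,8,9}:  v_{3} + v_{6} + v_{8} + v_{9} = 0  →  sig = ⟨4 | 0⟩
  P = {3,6,7,9}:  v_{3} + v_{6} + v_{7} + v_{9} = v_{4}  →  sig = ⟨4 | 1⟩

Signatures (|P|; sorted positive RHS coefficients), sorted:
{ ⟨2 | 0⟩,  ⟨2 | 1⟩ ×2,  ⟨2 | 1 1⟩,  ⟨4 | 0⟩,  ⟨4 | 1⟩ }


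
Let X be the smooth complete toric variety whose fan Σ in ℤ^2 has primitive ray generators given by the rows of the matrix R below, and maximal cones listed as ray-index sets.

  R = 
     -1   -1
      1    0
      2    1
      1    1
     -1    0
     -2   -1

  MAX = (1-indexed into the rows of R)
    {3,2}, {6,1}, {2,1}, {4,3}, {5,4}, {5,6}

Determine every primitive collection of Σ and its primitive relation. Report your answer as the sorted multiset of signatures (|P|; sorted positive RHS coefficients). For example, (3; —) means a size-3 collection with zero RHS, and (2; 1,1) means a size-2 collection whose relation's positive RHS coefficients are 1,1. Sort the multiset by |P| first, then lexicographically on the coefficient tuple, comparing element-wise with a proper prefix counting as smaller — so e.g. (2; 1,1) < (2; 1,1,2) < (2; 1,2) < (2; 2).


9 collections generate NE(X_Σ); each relation:

  • {1,4}:  v_{1} + v_{4} = 0  →  sig = (2; —)
  • {2,5}:  v_{2} + v_{5} = 0  →  sig = (2; —)
  • {3,6}:  v_{3} + v_{6} = 0  →  sig = (2; —)
  • {1,3}:  v_{1} + v_{3} = v_{2}  →  sig = (2; 1)
  • {1,5}:  v_{1} + v_{5} = v_{6}  →  sig = (2; 1)
  • {2,4}:  v_{2} + v_{4} = v_{3}  →  sig = (2; 1)
  • {2,6}:  v_{2} + v_{6} = v_{1}  →  sig = (2; 1)
  • {3,5}:  v_{3} + v_{5} = v_{4}  →  sig = (2; 1)
  • {4,6}:  v_{4} + v_{6} = v_{5}  →  sig = (2; 1)

Sorted signature multiset PRS(X):
{ (2; —) ×3,  (2; 1) ×6 }


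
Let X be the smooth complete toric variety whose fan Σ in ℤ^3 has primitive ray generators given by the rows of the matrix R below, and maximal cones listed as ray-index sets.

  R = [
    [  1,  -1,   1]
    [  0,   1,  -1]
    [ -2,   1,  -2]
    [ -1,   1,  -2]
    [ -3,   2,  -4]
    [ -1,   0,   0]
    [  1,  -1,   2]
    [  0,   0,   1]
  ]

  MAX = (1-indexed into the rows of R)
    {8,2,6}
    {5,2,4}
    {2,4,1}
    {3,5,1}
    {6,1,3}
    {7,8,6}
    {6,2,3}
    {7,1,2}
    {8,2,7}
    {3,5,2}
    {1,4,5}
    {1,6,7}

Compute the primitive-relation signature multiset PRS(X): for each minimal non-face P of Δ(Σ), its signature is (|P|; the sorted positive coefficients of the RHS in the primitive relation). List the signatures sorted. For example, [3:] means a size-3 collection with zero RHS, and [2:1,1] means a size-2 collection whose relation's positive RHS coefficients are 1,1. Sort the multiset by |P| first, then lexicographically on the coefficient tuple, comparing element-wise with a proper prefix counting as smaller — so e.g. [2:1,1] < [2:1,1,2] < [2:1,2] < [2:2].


The 14 primitive collections of Σ (r=8, n=3):

  • {4,7}:  v_{4} + v_{7} = 0 — sig = [2:]
  • {1,8}:  v_{1} + v_{8} = v_{7} — sig = [2:1]
  • {3,4}:  v_{3} + v_{4} = v_{5} — sig = [2:1]
  • {3,7}:  v_{3} + v_{7} = v_{6} — sig = [2:1]
  • {4,6}:  v_{4} + v_{6} = v_{3} — sig = [2:1]
  • {5,7}:  v_{5} + v_{7} = v_{3} — sig = [2:1]
  • {4,8}:  v_{4} + v_{8} = v_{2} + v_{6} — sig = [2:1,1]
  • {5,8}:  v_{5} + v_{8} = v_{2} + v_{3} + v_{6} — sig = [2:1,1,1]
  • {3,8}:  v_{3} + v_{8} = v_{2} + 2·v_{6} — sig = [2:1,2]
  • {5,6}:  v_{5} + v_{6} = 2·v_{3} — sig = [2:2]
  • {1,2,6}:  v_{1} + v_{2} + v_{6} = 0 — sig = [3:]
  • {1,2,3}:  v_{1} + v_{2} + v_{3} = v_{4} — sig = [3:1]
  • {2,6,7}:  v_{2} + v_{6} + v_{7} = v_{8} — sig = [3:1]
  • {1,2,5}:  v_{1} + v_{2} + v_{5} = 2·v_{4} — sig = [3:2]

Signatures (|P|; sorted positive RHS coefficients), sorted:
    [2:]
    [2:1]
    [2:1]
    [2:1]
    [2:1]
    [2:1]
    [2:1,1]
    [2:1,1,1]
    [2:1,2]
    [2:2]
    [3:]
    [3:1]
    [3:1]
    [3:2]


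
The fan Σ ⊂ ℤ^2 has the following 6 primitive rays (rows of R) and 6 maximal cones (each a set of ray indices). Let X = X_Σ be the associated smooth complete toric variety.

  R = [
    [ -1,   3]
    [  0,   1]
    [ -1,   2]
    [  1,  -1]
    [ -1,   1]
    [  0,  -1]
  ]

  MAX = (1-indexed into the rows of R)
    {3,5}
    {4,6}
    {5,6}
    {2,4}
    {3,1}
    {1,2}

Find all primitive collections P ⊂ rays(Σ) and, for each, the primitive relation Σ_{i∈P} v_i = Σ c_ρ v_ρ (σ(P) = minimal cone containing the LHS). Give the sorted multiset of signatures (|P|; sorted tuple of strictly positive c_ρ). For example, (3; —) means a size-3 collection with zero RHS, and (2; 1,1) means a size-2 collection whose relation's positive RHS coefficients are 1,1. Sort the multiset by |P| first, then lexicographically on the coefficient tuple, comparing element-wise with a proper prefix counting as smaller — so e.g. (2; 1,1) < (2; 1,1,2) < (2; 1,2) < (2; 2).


Δ(Σ) — 6 vertices, 9 min non-faces:

  P={2,6}:  v_{2} + v_{6} = 0 ; sig = (2; —)
  P={4,5}:  v_{4} + v_{5} = 0 ; sig = (2; —)
  P={1,6}:  v_{1} + v_{6} = v_{3} ; sig = (2; 1)
  P={2,3}:  v_{2} + v_{3} = v_{1} ; sig = (2; 1)
  P={2,5}:  v_{2} + v_{5} = v_{3} ; sig = (2; 1)
  P={3,4}:  v_{3} + v_{4} = v_{2} ; sig = (2; 1)
  P={3,6}:  v_{3} + v_{6} = v_{5} ; sig = (2; 1)
  P={1,4}:  v_{1} + v_{4} = 2·v_{2} ; sig = (2; 2)
  P={1,5}:  v_{1} + v_{5} = 2·v_{3} ; sig = (2; 2)

Sorted signature multiset PRS(X):
{ (2; —) ×2,  (2; 1) ×5,  (2; 2) ×2 }


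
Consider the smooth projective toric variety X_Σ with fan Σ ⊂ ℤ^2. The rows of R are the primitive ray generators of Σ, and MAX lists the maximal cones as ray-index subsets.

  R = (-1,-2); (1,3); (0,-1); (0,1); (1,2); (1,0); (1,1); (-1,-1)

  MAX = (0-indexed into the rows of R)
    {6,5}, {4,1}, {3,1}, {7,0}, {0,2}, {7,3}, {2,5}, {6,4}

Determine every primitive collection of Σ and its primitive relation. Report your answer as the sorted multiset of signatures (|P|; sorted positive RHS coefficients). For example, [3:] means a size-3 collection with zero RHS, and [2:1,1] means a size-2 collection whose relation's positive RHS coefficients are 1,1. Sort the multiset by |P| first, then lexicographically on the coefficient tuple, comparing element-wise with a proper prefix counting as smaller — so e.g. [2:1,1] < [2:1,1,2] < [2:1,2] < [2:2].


Minimal non-faces — 20 found among 8 rays, 8 max cones:

  {0,4}:  v_{0} + v_{4} = 0  so sig = [2:]
  {2,3}:  v_{2} + v_{3} = 0  so sig = [2:]
  {6,7}:  v_{6} + v_{7} = 0  so sig = [2:]
  {0,1}:  v_{0} + v_{1} = v_{3}  so sig = [2:1]
  {0,3}:  v_{0} + v_{3} = v_{7}  so sig = [2:1]
  {0,6}:  v_{0} + v_{6} = v_{2}  so sig = [2:1]
  {1,2}:  v_{1} + v_{2} = v_{4}  so sig = [2:1]
  {2,4}:  v_{2} + v_{4} = v_{6}  so sig = [2:1]
  {2,6}:  v_{2} + v_{6} = v_{5}  so sig = [2:1]
  {2,7}:  v_{2} + v_{7} = v_{0}  so sig = [2:1]
  {3,4}:  v_{3} + v_{4} = v_{1}  so sig = [2:1]
  {3,5}:  v_{3} + v_{5} = v_{6}  so sig = [2:1]
  {3,6}:  v_{3} + v_{6} = v_{4}  so sig = [2:1]
  {4,7}:  v_{4} + v_{7} = v_{3}  so sig = [2:1]
  {5,7}:  v_{5} + v_{7} = v_{2}  so sig = [2:1]
  {1,5}:  v_{1} + v_{5} = v_{4} + v_{6}  so sig = [2:1,1]
  {0,5}:  v_{0} + v_{5} = 2·v_{2}  so sig = [2:2]
  {1,6}:  v_{1} + v_{6} = 2·v_{4}  so sig = [2:2]
  {1,7}:  v_{1} + v_{7} = 2·v_{3}  so sig = [2:2]
  {4,5}:  v_{4} + v_{5} = 2·v_{6}  so sig = [2:2]

Signatures (|P|; sorted positive RHS coefficients), sorted:
    [2:]
    [2:]
    [2:]
    [2:1]
    [2:1]
    [2:1]
    [2:1]
    [2:1]
    [2:1]
    [2:1]
    [2:1]
    [2:1]
    [2:1]
    [2:1]
    [2:1]
    [2:1,1]
    [2:2]
    [2:2]
    [2:2]
    [2:2]


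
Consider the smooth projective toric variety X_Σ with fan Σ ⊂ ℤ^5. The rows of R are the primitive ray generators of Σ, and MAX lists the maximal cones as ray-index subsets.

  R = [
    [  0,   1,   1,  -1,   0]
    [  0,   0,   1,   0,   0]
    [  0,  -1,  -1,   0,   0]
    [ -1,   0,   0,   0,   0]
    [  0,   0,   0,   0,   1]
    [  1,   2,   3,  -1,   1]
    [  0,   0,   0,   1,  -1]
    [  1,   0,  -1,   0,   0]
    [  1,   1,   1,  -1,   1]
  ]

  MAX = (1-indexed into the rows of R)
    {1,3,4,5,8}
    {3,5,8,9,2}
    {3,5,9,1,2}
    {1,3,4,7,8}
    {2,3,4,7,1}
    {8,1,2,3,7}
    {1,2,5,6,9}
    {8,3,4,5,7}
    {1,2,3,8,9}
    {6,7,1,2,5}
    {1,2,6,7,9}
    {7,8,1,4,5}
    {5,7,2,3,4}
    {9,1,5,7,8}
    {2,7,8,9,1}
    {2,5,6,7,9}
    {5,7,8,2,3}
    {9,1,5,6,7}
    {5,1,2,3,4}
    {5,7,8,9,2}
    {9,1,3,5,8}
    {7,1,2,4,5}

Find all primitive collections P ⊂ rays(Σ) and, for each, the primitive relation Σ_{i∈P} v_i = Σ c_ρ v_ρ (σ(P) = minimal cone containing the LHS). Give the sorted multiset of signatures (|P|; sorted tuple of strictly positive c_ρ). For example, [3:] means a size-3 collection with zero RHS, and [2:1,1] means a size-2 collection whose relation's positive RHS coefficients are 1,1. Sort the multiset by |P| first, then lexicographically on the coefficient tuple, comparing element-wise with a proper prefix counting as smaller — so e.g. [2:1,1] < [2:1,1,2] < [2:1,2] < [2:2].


Δ(Σ) — 9 vertices, 9 min non-faces:

  • {3,6}:  v_{3} + v_{6} = v_{2} + v_{9}  so sig = [2:1,1]
  • {4,9}:  v_{4} + v_{9} = v_{1} + v_{5}  so sig = [2:1,1]
  • {4,6}:  v_{4} + v_{6} = 2·v_{1} + v_{2} + 2·v_{5} + v_{7}  so sig = [2:1,1,2,2]
  • {6,8}:  v_{6} + v_{8} = v_{7} + 2·v_{9}  so sig = [2:1,2]
  • {2,4,8}:  v_{2} + v_{4} + v_{8} = 0  so sig = [3:]
  • {3,7,9}:  v_{3} + v_{7} + v_{9} = v_{2} + v_{8}  so sig = [3:1,1]
  • {1,3,5,7}:  v_{1} + v_{3} + v_{5} + v_{7} = 0  so sig = [4:]
  • {1,2,5,8}:  v_{1} + v_{2} + v_{5} + v_{8} = v_{9}  so sig = [4:1]
  • {1,2,5,7,9}:  v_{1} + v_{2} + v_{5} + v_{7} + v_{9} = v_{6}  so sig = [5:1]

Hence PRS(X_Σ) =
    |P|=2: 4 collections, coeffs (1,1), (1,1), (1,1,2,2), (1,2)
    |P|=3: 2 collections, coeffs (), (1,1)
    |P|=4: 2 collections, coeffs (), (1)
    |P|=5: 1 collection, coeffs (1)


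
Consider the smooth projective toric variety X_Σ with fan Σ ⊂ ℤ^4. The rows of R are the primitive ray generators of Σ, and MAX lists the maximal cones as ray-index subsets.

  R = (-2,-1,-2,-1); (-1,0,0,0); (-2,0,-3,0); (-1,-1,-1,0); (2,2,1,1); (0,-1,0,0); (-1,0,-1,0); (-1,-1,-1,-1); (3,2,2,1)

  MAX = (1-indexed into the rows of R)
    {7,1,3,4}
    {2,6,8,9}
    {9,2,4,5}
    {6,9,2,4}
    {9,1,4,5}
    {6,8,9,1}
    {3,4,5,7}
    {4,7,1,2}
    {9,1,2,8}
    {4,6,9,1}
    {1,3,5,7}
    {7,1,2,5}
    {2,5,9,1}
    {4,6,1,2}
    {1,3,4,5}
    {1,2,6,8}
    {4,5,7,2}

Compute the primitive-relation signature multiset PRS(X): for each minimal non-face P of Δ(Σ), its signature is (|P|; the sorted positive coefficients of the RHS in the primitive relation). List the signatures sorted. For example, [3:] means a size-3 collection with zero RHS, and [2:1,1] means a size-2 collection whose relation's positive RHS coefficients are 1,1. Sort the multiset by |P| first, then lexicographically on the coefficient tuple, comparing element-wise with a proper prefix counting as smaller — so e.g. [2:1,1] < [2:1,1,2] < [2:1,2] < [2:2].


The 14 primitive collections of Σ (r=9, n=4):

  {6,7}:  v_{6} + v_{7} = v_{4} — sig = [2:1]
  {7,8}:  v_{7} + v_{8} = v_{1} — sig = [2:1]
  {7,9}:  v_{7} + v_{9} = v_{5} — sig = [2:1]
  {4,8}:  v_{4} + v_{8} = v_{1} + v_{6} — sig = [2:1,1]
  {5,6}:  v_{5} + v_{6} = v_{4} + v_{9} — sig = [2:1,1]
  {5,8}:  v_{5} + v_{8} = v_{1} + v_{9} — sig = [2:1,1]
  {3,6}:  v_{3} + v_{6} = v_{1} + 2·v_{4} + v_{5} — sig = [2:1,1,2]
  {3,8}:  v_{3} + v_{8} = 2·v_{1} + v_{4} + v_{5} — sig = [2:1,1,2]
  {3,9}:  v_{3} + v_{9} = v_{1} + v_{4} + 2·v_{5} — sig = [2:1,1,2]
  {2,3}:  v_{2} + v_{3} = 3·v_{7} — sig = [2:3]
  {1,2,6,9}:  v_{1} + v_{2} + v_{6} + v_{9} = 0 — sig = [4:]
  {1,2,4,9}:  v_{1} + v_{2} + v_{4} + v_{9} = v_{7} — sig = [4:1]
  {1,4,5,7}:  v_{1} + v_{4} + v_{5} + v_{7} = v_{3} — sig = [4:1]
  {1,2,4,5}:  v_{1} + v_{2} + v_{4} + v_{5} = 2·v_{7} — sig = [4:2]

Sorted signature multiset PRS(X):
{ [2:1] ×3,  [2:1,1] ×3,  [2:1,1,2] ×3,  [2:3],  [4:],  [4:1] ×2,  [4:2] }


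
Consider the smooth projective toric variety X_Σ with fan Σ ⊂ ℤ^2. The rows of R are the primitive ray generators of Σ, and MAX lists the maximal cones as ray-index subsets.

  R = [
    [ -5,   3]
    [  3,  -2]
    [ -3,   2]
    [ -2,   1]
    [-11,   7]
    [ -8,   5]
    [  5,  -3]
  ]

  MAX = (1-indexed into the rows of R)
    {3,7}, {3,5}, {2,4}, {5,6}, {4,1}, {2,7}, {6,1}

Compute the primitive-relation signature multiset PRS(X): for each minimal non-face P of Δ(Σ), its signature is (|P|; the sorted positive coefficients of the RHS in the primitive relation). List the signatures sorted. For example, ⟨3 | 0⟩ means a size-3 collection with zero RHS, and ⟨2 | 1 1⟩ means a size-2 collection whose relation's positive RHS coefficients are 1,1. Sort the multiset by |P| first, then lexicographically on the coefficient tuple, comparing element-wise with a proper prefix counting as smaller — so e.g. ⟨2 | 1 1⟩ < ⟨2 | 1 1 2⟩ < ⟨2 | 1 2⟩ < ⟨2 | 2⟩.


14 collections generate NE(X_Σ); each relation:

  P = {1,7}:  v_{1} + v_{7} = 0  ⇒ sig = ⟨2 | 0⟩
  P = {2,3}:  v_{2} + v_{3} = 0  ⇒ sig = ⟨2 | 0⟩
  P = {1,2}:  v_{1} + v_{2} = v_{4}  ⇒ sig = ⟨2 | 1⟩
  P = {1,3}:  v_{1} + v_{3} = v_{6}  ⇒ sig = ⟨2 | 1⟩
  P = {2,5}:  v_{2} + v_{5} = v_{6}  ⇒ sig = ⟨2 | 1⟩
  P = {2,6}:  v_{2} + v_{6} = v_{1}  ⇒ sig = ⟨2 | 1⟩
  P = {3,4}:  v_{3} + v_{4} = v_{1}  ⇒ sig = ⟨2 | 1⟩
  P = {3,6}:  v_{3} + v_{6} = v_{5}  ⇒ sig = ⟨2 | 1⟩
  P = {4,7}:  v_{4} + v_{7} = v_{2}  ⇒ sig = ⟨2 | 1⟩
  P = {6,7}:  v_{6} + v_{7} = v_{3}  ⇒ sig = ⟨2 | 1⟩
  P = {4,5}:  v_{4} + v_{5} = v_{1} + v_{6}  ⇒ sig = ⟨2 | 1 1⟩
  P = {1,5}:  v_{1} + v_{5} = 2·v_{6}  ⇒ sig = ⟨2 | 2⟩
  P = {4,6}:  v_{4} + v_{6} = 2·v_{1}  ⇒ sig = ⟨2 | 2⟩
  P = {5,7}:  v_{5} + v_{7} = 2·v_{3}  ⇒ sig = ⟨2 | 2⟩

so the primitive-relation signature multiset is
    |P|=2: 14 collections, coeffs (), (), (1), (1), (1), (1), (1), (1), (1), (1), (1,1), (2), (2), (2)


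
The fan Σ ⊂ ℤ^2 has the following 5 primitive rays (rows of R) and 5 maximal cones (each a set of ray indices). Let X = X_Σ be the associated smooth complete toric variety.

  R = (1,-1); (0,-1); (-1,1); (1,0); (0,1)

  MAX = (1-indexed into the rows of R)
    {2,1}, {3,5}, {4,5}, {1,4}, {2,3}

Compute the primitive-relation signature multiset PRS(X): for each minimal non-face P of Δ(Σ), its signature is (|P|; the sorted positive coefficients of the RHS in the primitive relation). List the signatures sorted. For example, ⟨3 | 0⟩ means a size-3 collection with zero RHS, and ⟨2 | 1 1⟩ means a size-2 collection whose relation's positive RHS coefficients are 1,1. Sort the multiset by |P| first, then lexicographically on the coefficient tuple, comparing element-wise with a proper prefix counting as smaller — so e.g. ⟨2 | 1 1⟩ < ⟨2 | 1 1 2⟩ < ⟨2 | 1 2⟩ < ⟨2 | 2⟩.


5 minimal non-faces of Δ(Σ) (on 5 rays):

  P={1,3}:  v_{1} + v_{3} = 0  ⟹  sig = ⟨2 | 0⟩
  P={2,5}:  v_{2} + v_{5} = 0  ⟹  sig = ⟨2 | 0⟩
  P={1,5}:  v_{1} + v_{5} = v_{4}  ⟹  sig = ⟨2 | 1⟩
  P={2,4}:  v_{2} + v_{4} = v_{1}  ⟹  sig = ⟨2 | 1⟩
  P={3,4}:  v_{3} + v_{4} = v_{5}  ⟹  sig = ⟨2 | 1⟩

Sorted signature multiset PRS(X):
    |P|=2: 5 collections, coeffs (), (), (1), (1), (1)


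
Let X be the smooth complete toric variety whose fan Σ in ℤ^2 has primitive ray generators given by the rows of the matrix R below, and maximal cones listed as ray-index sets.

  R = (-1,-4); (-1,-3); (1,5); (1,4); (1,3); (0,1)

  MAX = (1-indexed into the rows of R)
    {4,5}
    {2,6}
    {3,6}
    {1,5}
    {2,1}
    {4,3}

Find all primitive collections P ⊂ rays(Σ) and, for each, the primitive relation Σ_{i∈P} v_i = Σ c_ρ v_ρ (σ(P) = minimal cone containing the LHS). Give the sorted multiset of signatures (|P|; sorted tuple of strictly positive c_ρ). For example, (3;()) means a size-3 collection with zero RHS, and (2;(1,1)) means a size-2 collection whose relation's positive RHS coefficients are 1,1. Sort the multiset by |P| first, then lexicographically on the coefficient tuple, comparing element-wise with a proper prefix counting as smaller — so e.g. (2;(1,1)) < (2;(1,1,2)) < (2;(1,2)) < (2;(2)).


The 9 primitive collections of Σ (r=6, n=2):

  P={1,4}:  v_{1} + v_{4} = 0  so sig = (2;())
  P={2,5}:  v_{2} + v_{5} = 0  so sig = (2;())
  P={1,3}:  v_{1} + v_{3} = v_{6}  so sig = (2;(1))
  P={1,6}:  v_{1} + v_{6} = v_{2}  so sig = (2;(1))
  P={2,4}:  v_{2} + v_{4} = v_{6}  so sig = (2;(1))
  P={4,6}:  v_{4} + v_{6} = v_{3}  so sig = (2;(1))
  P={5,6}:  v_{5} + v_{6} = v_{4}  so sig = (2;(1))
  P={2,3}:  v_{2} + v_{3} = 2·v_{6}  so sig = (2;(2))
  P={3,5}:  v_{3} + v_{5} = 2·v_{4}  so sig = (2;(2))

Hence PRS(X_Σ) =
    (2;())
    (2;())
    (2;(1))
    (2;(1))
    (2;(1))
    (2;(1))
    (2;(1))
    (2;(2))
    (2;(2))


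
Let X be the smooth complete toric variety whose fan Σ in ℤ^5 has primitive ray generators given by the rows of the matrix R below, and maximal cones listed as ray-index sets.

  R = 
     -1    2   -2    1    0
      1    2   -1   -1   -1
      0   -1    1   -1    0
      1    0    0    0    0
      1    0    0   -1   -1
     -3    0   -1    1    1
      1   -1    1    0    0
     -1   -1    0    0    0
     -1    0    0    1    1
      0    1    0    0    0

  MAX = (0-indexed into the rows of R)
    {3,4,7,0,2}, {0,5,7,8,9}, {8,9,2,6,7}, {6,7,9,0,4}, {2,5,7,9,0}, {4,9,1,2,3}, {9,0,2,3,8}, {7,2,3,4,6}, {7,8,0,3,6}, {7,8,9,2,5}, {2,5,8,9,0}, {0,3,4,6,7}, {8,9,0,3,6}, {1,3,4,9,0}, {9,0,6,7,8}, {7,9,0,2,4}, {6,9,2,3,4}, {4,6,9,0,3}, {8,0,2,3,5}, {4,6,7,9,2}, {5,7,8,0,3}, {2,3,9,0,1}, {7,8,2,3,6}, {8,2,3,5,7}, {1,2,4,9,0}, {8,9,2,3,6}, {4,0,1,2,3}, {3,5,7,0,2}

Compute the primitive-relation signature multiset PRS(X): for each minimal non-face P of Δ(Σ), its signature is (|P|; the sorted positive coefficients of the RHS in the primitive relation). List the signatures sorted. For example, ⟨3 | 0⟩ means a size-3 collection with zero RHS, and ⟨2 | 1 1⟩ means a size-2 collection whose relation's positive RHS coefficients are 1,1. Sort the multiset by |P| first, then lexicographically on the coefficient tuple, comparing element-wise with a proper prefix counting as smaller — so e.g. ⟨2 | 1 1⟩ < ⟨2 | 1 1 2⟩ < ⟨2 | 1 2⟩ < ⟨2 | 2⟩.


|primitive collections| = 12. Relations:

  • {4,8}:  v_{4} + v_{8} = 0  ⇒ sig = ⟨2 | 0⟩
  • {5,6}:  v_{5} + v_{6} = v_{7} + v_{8}  ⇒ sig = ⟨2 | 1 1⟩
  • {1,6}:  v_{1} + v_{6} = v_{3} + v_{4} + v_{9}  ⇒ sig = ⟨2 | 1 1 1⟩
  • {1,7}:  v_{1} + v_{7} = v_{0} + v_{2} + v_{4}  ⇒ sig = ⟨2 | 1 1 1⟩
  • {4,5}:  v_{4} + v_{5} = v_{0} + v_{2} + v_{7}  ⇒ sig = ⟨2 | 1 1 1⟩
  • {1,8}:  v_{1} + v_{8} = v_{0} + v_{2} + v_{3} + v_{9}  ⇒ sig = ⟨2 | 1 1 1 1⟩
  • {1,5}:  v_{1} + v_{5} = 2·v_{0} + 2·v_{2}  ⇒ sig = ⟨2 | 2 2⟩
  • {0,2,6}:  v_{0} + v_{2} + v_{6} = 0  ⇒ sig = ⟨3 | 0⟩
  • {3,7,9}:  v_{3} + v_{7} + v_{9} = 0  ⇒ sig = ⟨3 | 0⟩
  • {3,5,9}:  v_{3} + v_{5} + v_{9} = v_{0} + v_{2} + v_{8}  ⇒ sig = ⟨3 | 1 1 1⟩
  • {0,2,7,8}:  v_{0} + v_{2} + v_{7} + v_{8} = v_{5}  ⇒ sig = ⟨4 | 1⟩
  • {0,2,3,4,9}:  v_{0} + v_{2} + v_{3} + v_{4} + v_{9} = v_{1}  ⇒ sig = ⟨5 | 1⟩

Sorted signature multiset PRS(X):
{ ⟨2 | 0⟩,  ⟨2 | 1 1⟩,  ⟨2 | 1 1 1⟩ ×3,  ⟨2 | 1 1 1 1⟩,  ⟨2 | 2 2⟩,  ⟨3 | 0⟩ ×2,  ⟨3 | 1 1 1⟩,  ⟨4 | 1⟩,  ⟨5 | 1⟩ }
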